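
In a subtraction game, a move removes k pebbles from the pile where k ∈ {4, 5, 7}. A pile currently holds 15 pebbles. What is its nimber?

Compute g(0), g(1), … for moves {4, 5, 7}:
k:     0  1  2  3  4  5  6  7  8  9 10 11 12 13 14 15
g(k):  0  0  0  0  1  1  1  1  2  2  2  0  0  0  0  1
So g(15) = 1.

1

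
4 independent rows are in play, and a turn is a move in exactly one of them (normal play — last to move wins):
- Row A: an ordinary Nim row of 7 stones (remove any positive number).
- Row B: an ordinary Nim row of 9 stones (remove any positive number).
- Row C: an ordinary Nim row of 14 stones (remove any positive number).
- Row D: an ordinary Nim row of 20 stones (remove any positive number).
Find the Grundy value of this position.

Row A is a plain Nim row of size 7, so its Grundy value is 7.
Row B is a plain Nim row of size 9, so its Grundy value is 9.
Row C is a plain Nim row of size 14, so its Grundy value is 14.
Row D is a plain Nim row of size 20, so its Grundy value is 20.
The value of a disjunctive sum is the nim-sum of the parts.
Combined value = 7 XOR 9 XOR 14 XOR 20 = 20.

20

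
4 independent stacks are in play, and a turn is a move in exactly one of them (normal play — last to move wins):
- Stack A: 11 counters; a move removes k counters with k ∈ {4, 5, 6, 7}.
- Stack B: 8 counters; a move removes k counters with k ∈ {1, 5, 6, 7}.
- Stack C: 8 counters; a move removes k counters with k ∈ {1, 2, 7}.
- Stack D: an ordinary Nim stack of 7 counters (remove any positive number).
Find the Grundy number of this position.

For stack A, compute g(0), g(1), … with moves {4, 5, 6, 7}:
k:     0  1  2  3  4  5  6  7  8  9 10 11
g(k):  0  0  0  0  1  1  1  1  2  2  2  0
So g(11) = 0.
For stack B, compute g(0), g(1), … with moves {1, 5, 6, 7}:
g(0) = mex{} = 0
g(1) = mex{0} = 1
g(2) = mex{1} = 0
g(3) = mex{0} = 1
g(4) = mex{1} = 0
g(5) = mex{0} = 1
g(6) = mex{0,1} = 2
g(7) = mex{0,1,2} = 3
g(8) = mex{0,1,3} = 2
So g(8) = 2.
For stack C, compute g(0), g(1), … with moves {1, 2, 7}:
g(0) = mex{} = 0
g(1) = mex{0} = 1
g(2) = mex{0,1} = 2
g(3) = mex{1,2} = 0
g(4) = mex{0,2} = 1
g(5) = mex{0,1} = 2
g(6) = mex{1,2} = 0
g(7) = mex{0,2} = 1
g(8) = mex{0,1} = 2
So g(8) = 2.
Stack D is a plain Nim stack of size 7, so its Grundy value is 7.
The value of a disjunctive sum is the nim-sum of the parts.
Combined value = 0 ⊕ 2 ⊕ 2 ⊕ 7 = 7.

7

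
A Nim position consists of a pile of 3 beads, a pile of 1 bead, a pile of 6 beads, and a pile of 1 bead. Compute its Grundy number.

5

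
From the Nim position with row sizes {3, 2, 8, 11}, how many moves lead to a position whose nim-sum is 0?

Compute the nim-sum pairwise:
3 ⊕ 2 = 1
1 ⊕ 8 = 9
9 ⊕ 11 = 2
The overall nim-sum is X = 2. A row of size p has a winning move iff p XOR X < p (reduce it to p XOR X).
  3: 3 XOR 2 = 1 < 3 — winning move (to 1).
  2: 2 XOR 2 = 0 < 2 — winning move (to 0).
  8: 8 XOR 2 = 10 ≥ 8 — no move.
  11: 11 XOR 2 = 9 < 11 — winning move (to 9).
That gives 3 winning moves.

3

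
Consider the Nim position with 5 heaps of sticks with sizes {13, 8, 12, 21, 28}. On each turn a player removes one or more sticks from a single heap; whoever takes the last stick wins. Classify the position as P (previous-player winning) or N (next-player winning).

Bitwise XOR of the heap sizes:
  01101  (13)
  01000  (8)
  01100  (12)
  10101  (21)
  11100  (28)
  -----
  00000  (0)
The nim-sum is 0, so this is a P-position: the player to move is in a losing position under optimal play.

P-position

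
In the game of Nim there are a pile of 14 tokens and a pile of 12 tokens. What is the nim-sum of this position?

Nim-sum: 14 XOR 12 = 2.

2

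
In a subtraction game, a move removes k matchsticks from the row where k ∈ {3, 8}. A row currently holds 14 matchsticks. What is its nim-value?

Grundy values for subtraction set {3, 8}:
k:     0  1  2  3  4  5  6  7  8  9 10 11 12 13 14
g(k):  0  0  0  1  1  1  0  0  2  1  1  0  0  0  1
So g(14) = 1.

1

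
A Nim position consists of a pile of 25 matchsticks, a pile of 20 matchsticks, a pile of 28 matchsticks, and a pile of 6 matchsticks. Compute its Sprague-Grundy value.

Nim-sum: 25 ^ 20 ^ 28 ^ 6 = 23.

23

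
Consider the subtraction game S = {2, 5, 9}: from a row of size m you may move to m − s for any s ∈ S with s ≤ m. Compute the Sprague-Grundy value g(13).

1

Compute g(0), g(1), … for moves {2, 5, 9}:
g(0) = mex{} = 0
g(1) = mex{} = 0
g(2) = mex{0} = 1
g(3) = mex{0} = 1
g(4) = mex{1} = 0
g(5) = mex{0,1} = 2
g(6) = mex{0} = 1
g(7) = mex{1,2} = 0
g(8) = mex{1} = 0
g(9) = mex{0} = 1
g(10) = mex{0,2} = 1
g(11) = mex{1} = 0
g(12) = mex{0,1} = 2
g(13) = mex{0} = 1
So g(13) = 1.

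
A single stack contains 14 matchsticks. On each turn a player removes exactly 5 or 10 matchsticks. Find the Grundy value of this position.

2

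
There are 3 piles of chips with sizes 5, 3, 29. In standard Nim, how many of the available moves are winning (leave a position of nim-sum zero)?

Write each in binary and XOR column by column:
  00101  (5)
  00011  (3)
  11101  (29)
  -----
  11011  (27)
The overall nim-sum is X = 27. A pile of size p has a winning move iff p XOR X < p (reduce it to p XOR X).
  5: 5 XOR 27 = 30 ≥ 5 — no move.
  3: 3 XOR 27 = 24 ≥ 3 — no move.
  29: 29 XOR 27 = 6 < 29 — winning move (to 6).
That gives 1 winning move.

1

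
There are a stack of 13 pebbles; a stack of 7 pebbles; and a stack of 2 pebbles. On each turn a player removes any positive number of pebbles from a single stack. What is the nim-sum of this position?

8

Write each in binary and XOR column by column:
  1101  (13)
  0111  (7)
  0010  (2)
  ----
  1000  (8)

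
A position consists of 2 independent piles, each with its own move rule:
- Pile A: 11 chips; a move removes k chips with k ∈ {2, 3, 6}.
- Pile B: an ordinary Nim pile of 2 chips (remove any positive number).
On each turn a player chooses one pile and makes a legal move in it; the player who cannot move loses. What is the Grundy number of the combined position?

Build the Grundy sequence for pile A with g(k) = mex{g(k−s) : s ∈ {2, 3, 6}, s ≤ k}:
g(0) = mex{} = 0
g(1) = mex{} = 0
g(2) = mex{0} = 1
g(3) = mex{0} = 1
g(4) = mex{0,1} = 2
g(5) = mex{1} = 0
g(6) = mex{0,1,2} = 3
g(7) = mex{0,2} = 1
g(8) = mex{0,1,3} = 2
g(9) = mex{1,3} = 0
g(10) = mex{1,2} = 0
g(11) = mex{0,2} = 1
So g(11) = 1.
Pile B is a plain Nim pile of size 2, so its Grundy value is 2.
By the Sprague-Grundy theorem, the Grundy value of a sum of independent games is the XOR of the component values.
Combined value = 1 ⊕ 2 = 3.

3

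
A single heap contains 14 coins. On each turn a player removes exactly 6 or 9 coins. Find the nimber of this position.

2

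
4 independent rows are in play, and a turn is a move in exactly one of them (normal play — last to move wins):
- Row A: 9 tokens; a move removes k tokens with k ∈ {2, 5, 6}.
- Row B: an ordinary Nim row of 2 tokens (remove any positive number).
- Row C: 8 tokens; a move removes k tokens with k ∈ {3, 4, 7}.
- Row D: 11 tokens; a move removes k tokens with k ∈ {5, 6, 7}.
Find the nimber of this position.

0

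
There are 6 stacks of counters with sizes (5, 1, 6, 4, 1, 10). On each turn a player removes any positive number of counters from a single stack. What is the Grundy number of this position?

13

Nim-sum: 5 XOR 1 XOR 6 XOR 4 XOR 1 XOR 10 = 13.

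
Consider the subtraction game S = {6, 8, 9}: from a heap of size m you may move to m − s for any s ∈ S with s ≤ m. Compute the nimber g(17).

0

Build the Grundy sequence with g(k) = mex{g(k−s) : s ∈ {6, 8, 9}, s ≤ k}:
k:     0  1  2  3  4  5  6  7  8  9 10 11 12 13 14 15 16 17
g(k):  0  0  0  0  0  0  1  1  1  1  1  1  2  2  2  0  0  0
So g(17) = 0.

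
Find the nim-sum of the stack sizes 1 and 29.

Compute the nim-sum pairwise:
1 XOR 29 = 28

28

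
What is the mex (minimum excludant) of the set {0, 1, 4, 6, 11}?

2

The values 0, 1 are all present; 2 is the first non-negative integer missing from the set.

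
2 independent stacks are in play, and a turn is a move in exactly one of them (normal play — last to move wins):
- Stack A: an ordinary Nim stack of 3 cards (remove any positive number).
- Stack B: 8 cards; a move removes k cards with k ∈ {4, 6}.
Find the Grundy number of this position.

Stack A is a plain Nim stack of size 3, so its Grundy value is 3.
Build the Grundy sequence for stack B with g(k) = mex{g(k−s) : s ∈ {4, 6}, s ≤ k}:
k:     0  1  2  3  4  5  6  7  8
g(k):  0  0  0  0  1  1  1  1  2
So g(8) = 2.
The value of a disjunctive sum is the nim-sum of the parts.
Combined value = 3 ⊕ 2 = 1.

1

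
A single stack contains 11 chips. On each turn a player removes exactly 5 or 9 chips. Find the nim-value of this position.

Compute g(0), g(1), … for moves {5, 9}:
g(0) = mex{} = 0
g(1) = mex{} = 0
g(2) = mex{} = 0
g(3) = mex{} = 0
g(4) = mex{} = 0
g(5) = mex{0} = 1
g(6) = mex{0} = 1
g(7) = mex{0} = 1
g(8) = mex{0} = 1
g(9) = mex{0} = 1
g(10) = mex{0,1} = 2
g(11) = mex{0,1} = 2
So g(11) = 2.

2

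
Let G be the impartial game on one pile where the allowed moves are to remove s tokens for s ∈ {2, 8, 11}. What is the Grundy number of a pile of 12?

Build the Grundy sequence with g(k) = mex{g(k−s) : s ∈ {2, 8, 11}, s ≤ k}:
k:     0  1  2  3  4  5  6  7  8  9 10 11 12
g(k):  0  0  1  1  0  0  1  1  2  2  0  3  1
So g(12) = 1.

1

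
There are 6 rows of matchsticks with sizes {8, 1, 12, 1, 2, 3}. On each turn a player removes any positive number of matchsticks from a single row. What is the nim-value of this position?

5

Compute the nim-sum pairwise:
8 ^ 1 = 9
9 ^ 12 = 5
5 ^ 1 = 4
4 ^ 2 = 6
6 ^ 3 = 5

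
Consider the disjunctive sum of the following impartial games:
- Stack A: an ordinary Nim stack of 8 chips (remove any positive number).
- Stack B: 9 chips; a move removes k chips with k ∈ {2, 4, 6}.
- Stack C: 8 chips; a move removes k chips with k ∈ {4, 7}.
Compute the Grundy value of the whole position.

10

Stack A is a plain Nim stack of size 8, so its Grundy value is 8.
Grundy values for stack B (subtraction set {2, 4, 6}):
g(0) = mex{} = 0
g(1) = mex{} = 0
g(2) = mex{0} = 1
g(3) = mex{0} = 1
g(4) = mex{0,1} = 2
g(5) = mex{0,1} = 2
g(6) = mex{0,1,2} = 3
g(7) = mex{0,1,2} = 3
g(8) = mex{1,2,3} = 0
g(9) = mex{1,2,3} = 0
So g(9) = 0.
Build the Grundy sequence for stack C with g(k) = mex{g(k−s) : s ∈ {4, 7}, s ≤ k}:
k:     0  1  2  3  4  5  6  7  8
g(k):  0  0  0  0  1  1  1  1  2
So g(8) = 2.
By the Sprague-Grundy theorem, the Grundy value of a sum of independent games is the XOR of the component values.
Combined value = 8 XOR 0 XOR 2 = 10.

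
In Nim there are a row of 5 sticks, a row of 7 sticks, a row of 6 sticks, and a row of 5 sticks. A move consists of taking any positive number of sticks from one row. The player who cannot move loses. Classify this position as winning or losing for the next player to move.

Winning position

Compute the nim-sum pairwise:
5 ⊕ 7 = 2
2 ⊕ 6 = 4
4 ⊕ 5 = 1
The nim-sum is 1 ≠ 0, so this is an N-position: the player to move can win.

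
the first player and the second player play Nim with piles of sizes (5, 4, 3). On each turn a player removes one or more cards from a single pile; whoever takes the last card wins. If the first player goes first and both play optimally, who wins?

the first player wins

In binary:
  101  (5)
  100  (4)
  011  (3)
  ---
  010  (2)
The nim-sum is 2 ≠ 0, so this is an N-position: the player to move can win; the first player has a winning move.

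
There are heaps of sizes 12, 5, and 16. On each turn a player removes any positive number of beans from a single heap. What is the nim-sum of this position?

Compute the nim-sum pairwise:
12 ⊕ 5 = 9
9 ⊕ 16 = 25

25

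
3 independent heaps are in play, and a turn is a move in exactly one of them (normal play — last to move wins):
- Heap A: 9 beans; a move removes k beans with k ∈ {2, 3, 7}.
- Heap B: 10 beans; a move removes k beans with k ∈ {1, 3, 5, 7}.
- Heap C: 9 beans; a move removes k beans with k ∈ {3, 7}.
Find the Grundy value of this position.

3

Grundy values for heap A (subtraction set {2, 3, 7}):
g(0) = mex{} = 0
g(1) = mex{} = 0
g(2) = mex{0} = 1
g(3) = mex{0} = 1
g(4) = mex{0,1} = 2
g(5) = mex{1} = 0
g(6) = mex{1,2} = 0
g(7) = mex{0,2} = 1
g(8) = mex{0} = 1
g(9) = mex{0,1} = 2
So g(9) = 2.
Grundy values for heap B (subtraction set {1, 3, 5, 7}):
k:     0  1  2  3  4  5  6  7  8  9 10
g(k):  0  1  0  1  0  1  0  1  0  1  0
So g(10) = 0.
For heap C, compute g(0), g(1), … with moves {3, 7}:
g(0) = mex{} = 0
g(1) = mex{} = 0
g(2) = mex{} = 0
g(3) = mex{0} = 1
g(4) = mex{0} = 1
g(5) = mex{0} = 1
g(6) = mex{1} = 0
g(7) = mex{0,1} = 2
g(8) = mex{0,1} = 2
g(9) = mex{0} = 1
So g(9) = 1.
The value of a disjunctive sum is the nim-sum of the parts.
Combined value = 2 XOR 0 XOR 1 = 3.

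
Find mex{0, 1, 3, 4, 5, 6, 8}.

2

The values 0, 1 are all present; 2 is the first non-negative integer missing from the set.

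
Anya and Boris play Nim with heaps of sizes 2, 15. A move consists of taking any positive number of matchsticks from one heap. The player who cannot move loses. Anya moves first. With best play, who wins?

In binary:
  0010  (2)
  1111  (15)
  ----
  1101  (13)
The nim-sum is 13 ≠ 0, so this is an N-position: the player to move can win; Anya has a winning move.

Anya wins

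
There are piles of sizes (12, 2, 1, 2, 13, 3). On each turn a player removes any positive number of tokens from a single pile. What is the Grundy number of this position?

3

Compute the nim-sum pairwise:
12 ^ 2 = 14
14 ^ 1 = 15
15 ^ 2 = 13
13 ^ 13 = 0
0 ^ 3 = 3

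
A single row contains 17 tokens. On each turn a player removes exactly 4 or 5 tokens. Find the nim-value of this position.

Compute g(0), g(1), … for moves {4, 5}:
k:     0  1  2  3  4  5  6  7  8  9 10 11 12 13 14 15 16 17
g(k):  0  0  0  0  1  1  1  1  2  0  0  0  0  1  1  1  1  2
So g(17) = 2.

2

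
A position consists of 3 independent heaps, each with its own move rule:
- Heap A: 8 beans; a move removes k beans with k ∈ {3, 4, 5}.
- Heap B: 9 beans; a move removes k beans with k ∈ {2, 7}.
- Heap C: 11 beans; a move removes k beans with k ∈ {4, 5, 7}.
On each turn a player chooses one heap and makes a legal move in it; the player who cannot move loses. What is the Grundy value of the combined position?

0

Grundy values for heap A (subtraction set {3, 4, 5}):
k:     0  1  2  3  4  5  6  7  8
g(k):  0  0  0  1  1  1  2  2  0
So g(8) = 0.
Build the Grundy sequence for heap B with g(k) = mex{g(k−s) : s ∈ {2, 7}, s ≤ k}:
k:     0  1  2  3  4  5  6  7  8  9
g(k):  0  0  1  1  0  0  1  1  2  0
So g(9) = 0.
Build the Grundy sequence for heap C with g(k) = mex{g(k−s) : s ∈ {4, 5, 7}, s ≤ k}:
g(0) = mex{} = 0
g(1) = mex{} = 0
g(2) = mex{} = 0
g(3) = mex{} = 0
g(4) = mex{0} = 1
g(5) = mex{0} = 1
g(6) = mex{0} = 1
g(7) = mex{0} = 1
g(8) = mex{0,1} = 2
g(9) = mex{0,1} = 2
g(10) = mex{0,1} = 2
g(11) = mex{1} = 0
So g(11) = 0.
The value of a disjunctive sum is the nim-sum of the parts.
Combined value = 0 ⊕ 0 ⊕ 0 = 0.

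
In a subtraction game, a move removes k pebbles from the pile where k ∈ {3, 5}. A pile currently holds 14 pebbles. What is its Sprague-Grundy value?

Build the Grundy sequence with g(k) = mex{g(k−s) : s ∈ {3, 5}, s ≤ k}:
g(0) = mex{} = 0
g(1) = mex{} = 0
g(2) = mex{} = 0
g(3) = mex{0} = 1
g(4) = mex{0} = 1
g(5) = mex{0} = 1
g(6) = mex{0,1} = 2
g(7) = mex{0,1} = 2
g(8) = mex{1} = 0
g(9) = mex{1,2} = 0
g(10) = mex{1,2} = 0
g(11) = mex{0,2} = 1
g(12) = mex{0,2} = 1
g(13) = mex{0} = 1
g(14) = mex{0,1} = 2
So g(14) = 2.

2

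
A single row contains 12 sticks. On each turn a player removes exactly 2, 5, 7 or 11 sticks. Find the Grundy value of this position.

1

Compute g(0), g(1), … for moves {2, 5, 7, 11}:
g(0) = mex{} = 0
g(1) = mex{} = 0
g(2) = mex{0} = 1
g(3) = mex{0} = 1
g(4) = mex{1} = 0
g(5) = mex{0,1} = 2
g(6) = mex{0} = 1
g(7) = mex{0,1,2} = 3
g(8) = mex{0,1} = 2
g(9) = mex{0,1,3} = 2
g(10) = mex{1,2} = 0
g(11) = mex{0,1,2} = 3
g(12) = mex{0,2,3} = 1
So g(12) = 1.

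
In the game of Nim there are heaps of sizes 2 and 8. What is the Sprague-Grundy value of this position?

Bitwise XOR of the heap sizes:
  0010  (2)
  1000  (8)
  ----
  1010  (10)

10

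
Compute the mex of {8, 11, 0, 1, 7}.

The values 0, 1 are all present; 2 is the first non-negative integer missing from the set.

2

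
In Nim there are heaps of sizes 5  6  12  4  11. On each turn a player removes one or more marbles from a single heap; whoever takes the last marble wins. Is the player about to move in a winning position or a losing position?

Losing position

Nim-sum: 5 XOR 6 XOR 12 XOR 4 XOR 11 = 0.
The nim-sum is 0, so this is a P-position: the player to move is in a losing position under optimal play.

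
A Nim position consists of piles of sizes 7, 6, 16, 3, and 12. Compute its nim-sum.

Nim-sum: 7 ^ 6 ^ 16 ^ 3 ^ 12 = 30.

30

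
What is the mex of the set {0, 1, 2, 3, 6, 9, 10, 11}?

The values 0, 1, 2, 3 are all present; 4 is the first non-negative integer missing from the set.

4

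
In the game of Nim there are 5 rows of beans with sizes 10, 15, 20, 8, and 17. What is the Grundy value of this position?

Write each in binary and XOR column by column:
  01010  (10)
  01111  (15)
  10100  (20)
  01000  (8)
  10001  (17)
  -----
  01000  (8)

8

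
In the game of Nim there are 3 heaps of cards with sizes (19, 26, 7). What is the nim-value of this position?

Compute the nim-sum pairwise:
19 ⊕ 26 = 9
9 ⊕ 7 = 14

14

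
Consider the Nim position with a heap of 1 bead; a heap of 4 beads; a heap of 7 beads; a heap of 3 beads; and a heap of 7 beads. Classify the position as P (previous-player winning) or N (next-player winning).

N-position

Compute the nim-sum pairwise:
1 ⊕ 4 = 5
5 ⊕ 7 = 2
2 ⊕ 3 = 1
1 ⊕ 7 = 6
The nim-sum is 6 ≠ 0, so this is an N-position: the player to move can win.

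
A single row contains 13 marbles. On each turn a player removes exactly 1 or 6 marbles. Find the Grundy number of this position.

2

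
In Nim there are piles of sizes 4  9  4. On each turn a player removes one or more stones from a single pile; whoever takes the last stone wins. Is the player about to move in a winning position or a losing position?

Winning position

Write each in binary and XOR column by column:
  0100  (4)
  1001  (9)
  0100  (4)
  ----
  1001  (9)
The nim-sum is 9 ≠ 0, so this is an N-position: the player to move can win.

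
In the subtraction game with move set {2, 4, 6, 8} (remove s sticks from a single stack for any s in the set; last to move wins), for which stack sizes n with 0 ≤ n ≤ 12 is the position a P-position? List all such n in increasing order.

0, 1, 10, 11

Grundy values for subtraction set {2, 4, 6, 8}:
k:     0  1  2  3  4  5  6  7  8  9 10 11 12
g(k):  0  0  1  1  2  2  3  3  4  4  0  0  1
The P-positions (g = 0) in 0..12 are 0, 1, 10, 11.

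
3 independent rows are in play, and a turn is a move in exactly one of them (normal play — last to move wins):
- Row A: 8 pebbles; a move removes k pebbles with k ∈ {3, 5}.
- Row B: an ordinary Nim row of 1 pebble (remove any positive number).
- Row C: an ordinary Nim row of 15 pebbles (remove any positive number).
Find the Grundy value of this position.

14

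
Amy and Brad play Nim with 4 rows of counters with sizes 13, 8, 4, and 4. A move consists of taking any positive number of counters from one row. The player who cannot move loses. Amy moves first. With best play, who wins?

Amy wins

Nim-sum: 13 XOR 8 XOR 4 XOR 4 = 5.
The nim-sum is 5 ≠ 0, so this is an N-position: the player to move can win; Amy has a winning move.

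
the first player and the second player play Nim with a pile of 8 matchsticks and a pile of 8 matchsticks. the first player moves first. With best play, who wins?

the second player wins

Nim-sum: 8 ⊕ 8 = 0.
The nim-sum is 0, so this is a P-position: the player to move is in a losing position under optimal play; the first player is about to move from it and so loses — the second player wins.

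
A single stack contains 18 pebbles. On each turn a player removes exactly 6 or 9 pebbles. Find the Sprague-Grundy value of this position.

Build the Grundy sequence with g(k) = mex{g(k−s) : s ∈ {6, 9}, s ≤ k}:
k:     0  1  2  3  4  5  6  7  8  9 10 11 12 13 14 15 16 17 18
g(k):  0  0  0  0  0  0  1  1  1  1  1  1  2  2  2  0  0  0  0
So g(18) = 0.

0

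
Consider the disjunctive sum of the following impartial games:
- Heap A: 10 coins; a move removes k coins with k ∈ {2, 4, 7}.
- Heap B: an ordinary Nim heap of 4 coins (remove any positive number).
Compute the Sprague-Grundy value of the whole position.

6

Grundy values for heap A (subtraction set {2, 4, 7}):
g(0) = mex{} = 0
g(1) = mex{} = 0
g(2) = mex{0} = 1
g(3) = mex{0} = 1
g(4) = mex{0,1} = 2
g(5) = mex{0,1} = 2
g(6) = mex{1,2} = 0
g(7) = mex{0,1,2} = 3
g(8) = mex{0,2} = 1
g(9) = mex{1,2,3} = 0
g(10) = mex{0,1} = 2
So g(10) = 2.
Heap B is a plain Nim heap of size 4, so its Grundy value is 4.
The value of a disjunctive sum is the nim-sum of the parts.
Combined value = 2 XOR 4 = 6.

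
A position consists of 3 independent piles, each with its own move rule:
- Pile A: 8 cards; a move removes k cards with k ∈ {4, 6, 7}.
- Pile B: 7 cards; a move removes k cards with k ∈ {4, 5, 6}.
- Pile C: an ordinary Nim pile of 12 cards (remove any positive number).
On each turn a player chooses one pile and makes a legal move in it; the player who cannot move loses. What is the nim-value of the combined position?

15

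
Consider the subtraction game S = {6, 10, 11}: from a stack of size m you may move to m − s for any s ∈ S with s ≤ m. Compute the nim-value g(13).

2

Grundy values for subtraction set {6, 10, 11}:
k:     0  1  2  3  4  5  6  7  8  9 10 11 12 13
g(k):  0  0  0  0  0  0  1  1  1  1  1  1  2  2
So g(13) = 2.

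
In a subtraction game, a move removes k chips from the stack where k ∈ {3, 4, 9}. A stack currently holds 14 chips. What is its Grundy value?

Grundy values for subtraction set {3, 4, 9}:
g(0) = mex{} = 0
g(1) = mex{} = 0
g(2) = mex{} = 0
g(3) = mex{0} = 1
g(4) = mex{0} = 1
g(5) = mex{0} = 1
g(6) = mex{0,1} = 2
g(7) = mex{1} = 0
g(8) = mex{1} = 0
g(9) = mex{0,1,2} = 3
g(10) = mex{0,2} = 1
g(11) = mex{0} = 1
g(12) = mex{0,1,3} = 2
g(13) = mex{1,3} = 0
g(14) = mex{1} = 0
So g(14) = 0.

0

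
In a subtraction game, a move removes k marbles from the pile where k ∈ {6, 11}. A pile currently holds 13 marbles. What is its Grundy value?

2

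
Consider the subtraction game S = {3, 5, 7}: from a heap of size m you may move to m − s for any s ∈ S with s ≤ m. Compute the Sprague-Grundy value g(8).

2

Grundy values for subtraction set {3, 5, 7}:
k:     0  1  2  3  4  5  6  7  8
g(k):  0  0  0  1  1  1  2  2  2
So g(8) = 2.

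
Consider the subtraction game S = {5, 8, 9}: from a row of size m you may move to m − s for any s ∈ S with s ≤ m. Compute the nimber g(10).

2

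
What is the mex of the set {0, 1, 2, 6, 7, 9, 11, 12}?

3

The values 0, 1, 2 are all present; 3 is the first non-negative integer missing from the set.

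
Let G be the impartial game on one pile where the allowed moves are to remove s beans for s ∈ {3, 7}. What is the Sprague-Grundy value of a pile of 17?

2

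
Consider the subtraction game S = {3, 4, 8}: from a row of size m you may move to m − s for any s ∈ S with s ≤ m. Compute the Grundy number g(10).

1

Grundy values for subtraction set {3, 4, 8}:
k:     0  1  2  3  4  5  6  7  8  9 10
g(k):  0  0  0  1  1  1  2  0  2  3  1
So g(10) = 1.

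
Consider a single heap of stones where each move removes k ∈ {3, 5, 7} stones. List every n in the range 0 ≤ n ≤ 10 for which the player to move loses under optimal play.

0, 1, 2, 10

Compute g(0), g(1), … for moves {3, 5, 7}:
k:     0  1  2  3  4  5  6  7  8  9 10
g(k):  0  0  0  1  1  1  2  2  2  3  0
The P-positions (g = 0) in 0..10 are 0, 1, 2, 10.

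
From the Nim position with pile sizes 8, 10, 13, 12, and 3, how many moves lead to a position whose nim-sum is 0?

Bitwise XOR of the heap sizes:
  1000  (8)
  1010  (10)
  1101  (13)
  1100  (12)
  0011  (3)
  ----
  0000  (0)
The nim-sum is already 0, so every move leaves a nonzero nim-sum — there are no winning moves.

0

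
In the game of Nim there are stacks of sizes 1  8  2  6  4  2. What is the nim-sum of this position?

Bitwise XOR of the heap sizes:
  0001  (1)
  1000  (8)
  0010  (2)
  0110  (6)
  0100  (4)
  0010  (2)
  ----
  1011  (11)

11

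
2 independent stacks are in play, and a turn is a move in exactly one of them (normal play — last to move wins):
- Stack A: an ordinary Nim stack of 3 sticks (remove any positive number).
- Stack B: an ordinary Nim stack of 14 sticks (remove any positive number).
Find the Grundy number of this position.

13

Stack A is a plain Nim stack of size 3, so its Grundy value is 3.
Stack B is a plain Nim stack of size 14, so its Grundy value is 14.
The value of a disjunctive sum is the nim-sum of the parts.
Combined value = 3 XOR 14 = 13.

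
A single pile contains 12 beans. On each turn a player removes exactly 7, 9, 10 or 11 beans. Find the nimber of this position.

1

Compute g(0), g(1), … for moves {7, 9, 10, 11}:
k:     0  1  2  3  4  5  6  7  8  9 10 11 12
g(k):  0  0  0  0  0  0  0  1  1  1  1  1  1
So g(12) = 1.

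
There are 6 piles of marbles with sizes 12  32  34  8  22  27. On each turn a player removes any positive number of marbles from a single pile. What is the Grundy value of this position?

11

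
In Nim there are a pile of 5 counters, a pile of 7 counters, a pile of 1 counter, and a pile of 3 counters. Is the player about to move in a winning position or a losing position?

Losing position

Nim-sum: 5 XOR 7 XOR 1 XOR 3 = 0.
The nim-sum is 0, so this is a P-position: the player to move is in a losing position under optimal play.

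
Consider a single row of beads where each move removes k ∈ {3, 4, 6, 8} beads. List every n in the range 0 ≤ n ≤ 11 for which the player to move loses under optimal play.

0, 1, 2, 11

Compute g(0), g(1), … for moves {3, 4, 6, 8}:
g(0) = mex{} = 0
g(1) = mex{} = 0
g(2) = mex{} = 0
g(3) = mex{0} = 1
g(4) = mex{0} = 1
g(5) = mex{0} = 1
g(6) = mex{0,1} = 2
g(7) = mex{0,1} = 2
g(8) = mex{0,1} = 2
g(9) = mex{0,1,2} = 3
g(10) = mex{0,1,2} = 3
g(11) = mex{1,2} = 0
The P-positions (g = 0) in 0..11 are 0, 1, 2, 11.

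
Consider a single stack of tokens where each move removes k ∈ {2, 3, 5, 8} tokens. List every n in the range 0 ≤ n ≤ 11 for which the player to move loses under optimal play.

0, 1, 7, 11

Build the Grundy sequence with g(k) = mex{g(k−s) : s ∈ {2, 3, 5, 8}, s ≤ k}:
k:     0  1  2  3  4  5  6  7  8  9 10 11
g(k):  0  0  1  1  2  2  3  0  4  1  3  0
The P-positions (g = 0) in 0..11 are 0, 1, 7, 11.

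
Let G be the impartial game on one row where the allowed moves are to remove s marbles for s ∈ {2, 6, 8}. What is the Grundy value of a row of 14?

0

Grundy values for subtraction set {2, 6, 8}:
k:     0  1  2  3  4  5  6  7  8  9 10 11 12 13 14
g(k):  0  0  1  1  0  0  1  1  2  2  3  3  2  2  0
So g(14) = 0.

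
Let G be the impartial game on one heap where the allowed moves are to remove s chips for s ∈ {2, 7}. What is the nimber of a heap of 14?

Build the Grundy sequence with g(k) = mex{g(k−s) : s ∈ {2, 7}, s ≤ k}:
k:     0  1  2  3  4  5  6  7  8  9 10 11 12 13 14
g(k):  0  0  1  1  0  0  1  1  2  0  0  1  1  0  0
So g(14) = 0.

0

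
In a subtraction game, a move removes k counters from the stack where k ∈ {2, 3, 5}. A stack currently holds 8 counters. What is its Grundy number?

0

Compute g(0), g(1), … for moves {2, 3, 5}:
g(0) = mex{} = 0
g(1) = mex{} = 0
g(2) = mex{0} = 1
g(3) = mex{0} = 1
g(4) = mex{0,1} = 2
g(5) = mex{0,1} = 2
g(6) = mex{0,1,2} = 3
g(7) = mex{1,2} = 0
g(8) = mex{1,2,3} = 0
So g(8) = 0.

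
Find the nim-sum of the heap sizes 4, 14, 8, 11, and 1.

Compute the nim-sum pairwise:
4 XOR 14 = 10
10 XOR 8 = 2
2 XOR 11 = 9
9 XOR 1 = 8

8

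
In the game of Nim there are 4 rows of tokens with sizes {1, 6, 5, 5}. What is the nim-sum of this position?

7

Nim-sum: 1 XOR 6 XOR 5 XOR 5 = 7.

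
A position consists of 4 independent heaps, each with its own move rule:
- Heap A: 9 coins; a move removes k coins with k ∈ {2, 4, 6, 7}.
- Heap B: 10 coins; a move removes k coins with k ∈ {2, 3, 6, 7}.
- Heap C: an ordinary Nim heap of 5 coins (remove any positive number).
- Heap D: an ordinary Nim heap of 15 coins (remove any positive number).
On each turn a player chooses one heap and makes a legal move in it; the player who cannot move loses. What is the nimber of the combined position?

10

Grundy values for heap A (subtraction set {2, 4, 6, 7}):
g(0) = mex{} = 0
g(1) = mex{} = 0
g(2) = mex{0} = 1
g(3) = mex{0} = 1
g(4) = mex{0,1} = 2
g(5) = mex{0,1} = 2
g(6) = mex{0,1,2} = 3
g(7) = mex{0,1,2} = 3
g(8) = mex{0,1,2,3} = 4
g(9) = mex{1,2,3} = 0
So g(9) = 0.
For heap B, compute g(0), g(1), … with moves {2, 3, 6, 7}:
k:     0  1  2  3  4  5  6  7  8  9 10
g(k):  0  0  1  1  2  0  3  1  2  0  0
So g(10) = 0.
Heap C is a plain Nim heap of size 5, so its Grundy value is 5.
Heap D is a plain Nim heap of size 15, so its Grundy value is 15.
By the Sprague-Grundy theorem, the Grundy value of a sum of independent games is the XOR of the component values.
Combined value = 0 ⊕ 0 ⊕ 5 ⊕ 15 = 10.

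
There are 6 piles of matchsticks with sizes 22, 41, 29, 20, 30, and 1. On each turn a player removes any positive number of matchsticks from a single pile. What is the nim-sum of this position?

Write each in binary and XOR column by column:
  010110  (22)
  101001  (41)
  011101  (29)
  010100  (20)
  011110  (30)
  000001  (1)
  ------
  101001  (41)

41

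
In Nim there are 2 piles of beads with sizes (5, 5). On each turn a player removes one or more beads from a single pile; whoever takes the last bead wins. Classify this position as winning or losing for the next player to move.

Losing position

Compute the nim-sum pairwise:
5 ^ 5 = 0
The nim-sum is 0, so this is a P-position: the player to move is in a losing position under optimal play.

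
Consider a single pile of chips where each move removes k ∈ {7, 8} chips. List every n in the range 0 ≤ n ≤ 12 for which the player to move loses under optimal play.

Compute g(0), g(1), … for moves {7, 8}:
g(0) = mex{} = 0
g(1) = mex{} = 0
g(2) = mex{} = 0
g(3) = mex{} = 0
g(4) = mex{} = 0
g(5) = mex{} = 0
g(6) = mex{} = 0
g(7) = mex{0} = 1
g(8) = mex{0} = 1
g(9) = mex{0} = 1
g(10) = mex{0} = 1
g(11) = mex{0} = 1
g(12) = mex{0} = 1
The P-positions (g = 0) in 0..12 are 0, 1, 2, 3, 4, 5, 6.

0, 1, 2, 3, 4, 5, 6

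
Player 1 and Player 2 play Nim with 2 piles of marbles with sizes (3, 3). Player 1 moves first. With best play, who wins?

Bitwise XOR of the heap sizes:
  11  (3)
  11  (3)
  --
  00  (0)
The nim-sum is 0, so this is a P-position: the player to move is in a losing position under optimal play; Player 1 is about to move from it and so loses — Player 2 wins.

Player 2 wins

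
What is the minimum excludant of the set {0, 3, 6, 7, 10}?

1

0 is in the set but 1 is not, so the mex is 1.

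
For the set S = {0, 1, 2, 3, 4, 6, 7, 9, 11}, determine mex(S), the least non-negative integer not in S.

5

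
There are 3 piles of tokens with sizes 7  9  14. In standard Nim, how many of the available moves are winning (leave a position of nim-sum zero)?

0

Nim-sum: 7 ^ 9 ^ 14 = 0.
The nim-sum is already 0, so every move leaves a nonzero nim-sum — there are no winning moves.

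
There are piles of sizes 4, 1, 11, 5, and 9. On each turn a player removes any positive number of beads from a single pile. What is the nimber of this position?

Bitwise XOR of the heap sizes:
  0100  (4)
  0001  (1)
  1011  (11)
  0101  (5)
  1001  (9)
  ----
  0010  (2)

2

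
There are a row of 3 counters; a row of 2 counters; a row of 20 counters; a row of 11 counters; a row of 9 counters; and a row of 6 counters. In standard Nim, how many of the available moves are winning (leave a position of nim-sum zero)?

Nim-sum: 3 ^ 2 ^ 20 ^ 11 ^ 9 ^ 6 = 17.
The overall nim-sum is X = 17. A row of size p has a winning move iff p XOR X < p (reduce it to p XOR X).
  3: 3 XOR 17 = 18 ≥ 3 — no move.
  2: 2 XOR 17 = 19 ≥ 2 — no move.
  20: 20 XOR 17 = 5 < 20 — winning move (to 5).
  11: 11 XOR 17 = 26 ≥ 11 — no move.
  9: 9 XOR 17 = 24 ≥ 9 — no move.
  6: 6 XOR 17 = 23 ≥ 6 — no move.
That gives 1 winning move.

1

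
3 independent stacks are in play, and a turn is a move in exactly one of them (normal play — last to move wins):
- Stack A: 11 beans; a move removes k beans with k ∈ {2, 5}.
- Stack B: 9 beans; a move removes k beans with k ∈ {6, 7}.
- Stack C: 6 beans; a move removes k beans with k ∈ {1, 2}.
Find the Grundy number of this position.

1

For stack A, compute g(0), g(1), … with moves {2, 5}:
g(0) = mex{} = 0
g(1) = mex{} = 0
g(2) = mex{0} = 1
g(3) = mex{0} = 1
g(4) = mex{1} = 0
g(5) = mex{0,1} = 2
g(6) = mex{0} = 1
g(7) = mex{1,2} = 0
g(8) = mex{1} = 0
g(9) = mex{0} = 1
g(10) = mex{0,2} = 1
g(11) = mex{1} = 0
So g(11) = 0.
Build the Grundy sequence for stack B with g(k) = mex{g(k−s) : s ∈ {6, 7}, s ≤ k}:
g(0) = mex{} = 0
g(1) = mex{} = 0
g(2) = mex{} = 0
g(3) = mex{} = 0
g(4) = mex{} = 0
g(5) = mex{} = 0
g(6) = mex{0} = 1
g(7) = mex{0} = 1
g(8) = mex{0} = 1
g(9) = mex{0} = 1
So g(9) = 1.
For stack C, compute g(0), g(1), … with moves {1, 2}:
g(0) = mex{} = 0
g(1) = mex{0} = 1
g(2) = mex{0,1} = 2
g(3) = mex{1,2} = 0
g(4) = mex{0,2} = 1
g(5) = mex{0,1} = 2
g(6) = mex{1,2} = 0
So g(6) = 0.
By the Sprague-Grundy theorem, the Grundy value of a sum of independent games is the XOR of the component values.
Combined value = 0 XOR 1 XOR 0 = 1.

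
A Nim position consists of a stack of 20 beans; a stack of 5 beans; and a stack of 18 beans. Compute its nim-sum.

3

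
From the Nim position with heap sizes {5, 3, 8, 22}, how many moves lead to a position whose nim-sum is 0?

1

Compute the nim-sum pairwise:
5 XOR 3 = 6
6 XOR 8 = 14
14 XOR 22 = 24
The overall nim-sum is X = 24. A heap of size p has a winning move iff p XOR X < p (reduce it to p XOR X).
  5: 5 XOR 24 = 29 ≥ 5 — no move.
  3: 3 XOR 24 = 27 ≥ 3 — no move.
  8: 8 XOR 24 = 16 ≥ 8 — no move.
  22: 22 XOR 24 = 14 < 22 — winning move (to 14).
That gives 1 winning move.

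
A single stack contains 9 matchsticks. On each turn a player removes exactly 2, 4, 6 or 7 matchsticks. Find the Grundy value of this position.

Compute g(0), g(1), … for moves {2, 4, 6, 7}:
g(0) = mex{} = 0
g(1) = mex{} = 0
g(2) = mex{0} = 1
g(3) = mex{0} = 1
g(4) = mex{0,1} = 2
g(5) = mex{0,1} = 2
g(6) = mex{0,1,2} = 3
g(7) = mex{0,1,2} = 3
g(8) = mex{0,1,2,3} = 4
g(9) = mex{1,2,3} = 0
So g(9) = 0.

0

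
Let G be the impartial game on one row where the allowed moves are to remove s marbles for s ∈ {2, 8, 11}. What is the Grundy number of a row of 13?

2

Build the Grundy sequence with g(k) = mex{g(k−s) : s ∈ {2, 8, 11}, s ≤ k}:
k:     0  1  2  3  4  5  6  7  8  9 10 11 12 13
g(k):  0  0  1  1  0  0  1  1  2  2  0  3  1  2
So g(13) = 2.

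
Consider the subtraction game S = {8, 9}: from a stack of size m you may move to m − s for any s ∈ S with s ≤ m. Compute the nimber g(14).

Build the Grundy sequence with g(k) = mex{g(k−s) : s ∈ {8, 9}, s ≤ k}:
g(0) = mex{} = 0
g(1) = mex{} = 0
g(2) = mex{} = 0
g(3) = mex{} = 0
g(4) = mex{} = 0
g(5) = mex{} = 0
g(6) = mex{} = 0
g(7) = mex{} = 0
g(8) = mex{0} = 1
g(9) = mex{0} = 1
g(10) = mex{0} = 1
g(11) = mex{0} = 1
g(12) = mex{0} = 1
g(13) = mex{0} = 1
g(14) = mex{0} = 1
So g(14) = 1.

1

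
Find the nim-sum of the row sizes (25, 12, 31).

Bitwise XOR of the heap sizes:
  11001  (25)
  01100  (12)
  11111  (31)
  -----
  01010  (10)

10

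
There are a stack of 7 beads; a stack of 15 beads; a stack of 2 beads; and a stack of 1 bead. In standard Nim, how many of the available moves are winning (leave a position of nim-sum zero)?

1

In binary:
  0111  (7)
  1111  (15)
  0010  (2)
  0001  (1)
  ----
  1011  (11)
The overall nim-sum is X = 11. A stack of size p has a winning move iff p XOR X < p (reduce it to p XOR X).
  7: 7 XOR 11 = 12 ≥ 7 — no move.
  15: 15 XOR 11 = 4 < 15 — winning move (to 4).
  2: 2 XOR 11 = 9 ≥ 2 — no move.
  1: 1 XOR 11 = 10 ≥ 1 — no move.
That gives 1 winning move.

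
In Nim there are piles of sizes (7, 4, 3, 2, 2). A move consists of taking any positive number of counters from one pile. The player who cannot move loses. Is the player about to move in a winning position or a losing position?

Losing position

Nim-sum: 7 ^ 4 ^ 3 ^ 2 ^ 2 = 0.
The nim-sum is 0, so this is a P-position: the player to move is in a losing position under optimal play.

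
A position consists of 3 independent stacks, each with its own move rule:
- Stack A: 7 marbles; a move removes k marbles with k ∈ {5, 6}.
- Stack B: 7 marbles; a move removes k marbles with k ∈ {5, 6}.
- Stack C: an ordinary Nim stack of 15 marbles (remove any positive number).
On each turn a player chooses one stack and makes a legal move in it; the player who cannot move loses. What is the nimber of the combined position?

Build the Grundy sequence for stack A with g(k) = mex{g(k−s) : s ∈ {5, 6}, s ≤ k}:
g(0) = mex{} = 0
g(1) = mex{} = 0
g(2) = mex{} = 0
g(3) = mex{} = 0
g(4) = mex{} = 0
g(5) = mex{0} = 1
g(6) = mex{0} = 1
g(7) = mex{0} = 1
So g(7) = 1.
Grundy values for stack B (subtraction set {5, 6}):
g(0) = mex{} = 0
g(1) = mex{} = 0
g(2) = mex{} = 0
g(3) = mex{} = 0
g(4) = mex{} = 0
g(5) = mex{0} = 1
g(6) = mex{0} = 1
g(7) = mex{0} = 1
So g(7) = 1.
Stack C is a plain Nim stack of size 15, so its Grundy value is 15.
By the Sprague-Grundy theorem, the Grundy value of a sum of independent games is the XOR of the component values.
Combined value = 1 ⊕ 1 ⊕ 15 = 15.

15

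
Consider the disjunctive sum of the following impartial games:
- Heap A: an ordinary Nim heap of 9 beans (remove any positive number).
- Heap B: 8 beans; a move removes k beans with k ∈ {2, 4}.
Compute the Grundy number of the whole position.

8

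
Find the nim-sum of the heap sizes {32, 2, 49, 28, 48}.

Compute the nim-sum pairwise:
32 ^ 2 = 34
34 ^ 49 = 19
19 ^ 28 = 15
15 ^ 48 = 63

63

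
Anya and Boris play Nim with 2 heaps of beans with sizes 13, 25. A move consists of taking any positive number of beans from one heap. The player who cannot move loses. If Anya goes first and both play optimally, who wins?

Anya wins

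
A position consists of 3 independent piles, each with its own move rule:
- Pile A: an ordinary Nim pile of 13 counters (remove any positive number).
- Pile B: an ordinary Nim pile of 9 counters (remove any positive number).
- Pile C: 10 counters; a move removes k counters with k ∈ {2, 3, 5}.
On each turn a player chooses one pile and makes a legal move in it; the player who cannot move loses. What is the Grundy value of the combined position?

Pile A is a plain Nim pile of size 13, so its Grundy value is 13.
Pile B is a plain Nim pile of size 9, so its Grundy value is 9.
Build the Grundy sequence for pile C with g(k) = mex{g(k−s) : s ∈ {2, 3, 5}, s ≤ k}:
k:     0  1  2  3  4  5  6  7  8  9 10
g(k):  0  0  1  1  2  2  3  0  0  1  1
So g(10) = 1.
The value of a disjunctive sum is the nim-sum of the parts.
Combined value = 13 XOR 9 XOR 1 = 5.

5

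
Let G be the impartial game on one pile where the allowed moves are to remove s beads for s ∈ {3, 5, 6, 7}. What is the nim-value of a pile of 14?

1

Compute g(0), g(1), … for moves {3, 5, 6, 7}:
g(0) = mex{} = 0
g(1) = mex{} = 0
g(2) = mex{} = 0
g(3) = mex{0} = 1
g(4) = mex{0} = 1
g(5) = mex{0} = 1
g(6) = mex{0,1} = 2
g(7) = mex{0,1} = 2
g(8) = mex{0,1} = 2
g(9) = mex{0,1,2} = 3
g(10) = mex{1,2} = 0
g(11) = mex{1,2} = 0
g(12) = mex{1,2,3} = 0
g(13) = mex{0,2} = 1
g(14) = mex{0,2,3} = 1
So g(14) = 1.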